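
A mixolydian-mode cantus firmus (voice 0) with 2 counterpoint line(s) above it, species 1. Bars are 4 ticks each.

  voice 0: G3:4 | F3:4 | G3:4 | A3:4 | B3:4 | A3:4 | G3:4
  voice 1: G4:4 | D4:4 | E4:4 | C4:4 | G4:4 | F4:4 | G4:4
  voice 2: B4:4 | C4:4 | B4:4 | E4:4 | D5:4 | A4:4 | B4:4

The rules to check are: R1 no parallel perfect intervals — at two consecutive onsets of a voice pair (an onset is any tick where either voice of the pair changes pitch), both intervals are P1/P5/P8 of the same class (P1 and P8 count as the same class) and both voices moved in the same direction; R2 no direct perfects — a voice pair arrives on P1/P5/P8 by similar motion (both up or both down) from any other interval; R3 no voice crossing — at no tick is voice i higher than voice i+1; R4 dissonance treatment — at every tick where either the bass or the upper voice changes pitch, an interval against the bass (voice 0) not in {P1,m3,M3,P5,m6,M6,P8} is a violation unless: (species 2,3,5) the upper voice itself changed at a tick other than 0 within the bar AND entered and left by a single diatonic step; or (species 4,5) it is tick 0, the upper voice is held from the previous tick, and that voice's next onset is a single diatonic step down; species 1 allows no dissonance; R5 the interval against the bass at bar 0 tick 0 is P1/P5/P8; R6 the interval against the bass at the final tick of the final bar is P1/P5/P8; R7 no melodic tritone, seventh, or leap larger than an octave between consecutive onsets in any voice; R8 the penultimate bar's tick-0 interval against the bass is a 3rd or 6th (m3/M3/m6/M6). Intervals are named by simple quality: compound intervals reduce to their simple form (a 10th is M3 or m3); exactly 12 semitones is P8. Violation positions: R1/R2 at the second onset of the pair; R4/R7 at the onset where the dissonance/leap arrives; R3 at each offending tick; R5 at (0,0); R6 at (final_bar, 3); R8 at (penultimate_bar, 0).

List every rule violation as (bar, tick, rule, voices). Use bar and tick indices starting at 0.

(0, 0, R5, (0, 2))
(1, 0, R2, (0, 2))
(1, 0, R3, (1, 2))
(1, 0, R7, (2,))
(1, 1, R3, (1, 2))
(1, 2, R3, (1, 2))
(1, 3, R3, (1, 2))
(2, 0, R2, (1, 2))
(2, 0, R7, (2,))
(4, 0, R2, (1, 2))
(4, 0, R7, (2,))
(5, 0, R2, (0, 2))
(5, 0, R8, (0, 2))
(6, 3, R6, (0, 2))

bar 0: v0=G3 v1=G4 v2=B4 downbeat M3
bar 1: v0=F3 v1=D4 v2=C4 downbeat P5
bar 2: v0=G3 v1=E4 v2=B4 downbeat M3
bar 3: v0=A3 v1=C4 v2=E4 downbeat P5
bar 4: v0=B3 v1=G4 v2=D5 downbeat m3
bar 5: v0=A3 v1=F4 v2=A4 downbeat P8
bar 6: v0=G3 v1=G4 v2=B4 downbeat M3
  -> R5 @ bar 0 tick 0 v(0, 2): opens on M3
  -> R2 @ bar 1 tick 0 v(0, 2): G3/B4 M3 -> F3/C4 P5 similar
  -> R3 @ bar 1 tick 0 v(1, 2): D4 above C4
  -> R7 @ bar 1 tick 0 v(2,): B4->C4 leap 11st
  -> R3 @ bar 1 tick 1 v(1, 2): D4 above C4
  -> R3 @ bar 1 tick 2 v(1, 2): D4 above C4
  -> R3 @ bar 1 tick 3 v(1, 2): D4 above C4
  -> R2 @ bar 2 tick 0 v(1, 2): D4/C4 M2 -> E4/B4 P5 similar
  -> R7 @ bar 2 tick 0 v(2,): C4->B4 leap 11st
  -> R2 @ bar 4 tick 0 v(1, 2): C4/E4 M3 -> G4/D5 P5 similar
  -> R7 @ bar 4 tick 0 v(2,): E4->D5 leap 10st
  -> R2 @ bar 5 tick 0 v(0, 2): B3/D5 m3 -> A3/A4 P8 similar
  -> R8 @ bar 5 tick 0 v(0, 2): penult P8 not 3rd/6th
  -> R6 @ bar 6 tick 3 v(0, 2): closes on M3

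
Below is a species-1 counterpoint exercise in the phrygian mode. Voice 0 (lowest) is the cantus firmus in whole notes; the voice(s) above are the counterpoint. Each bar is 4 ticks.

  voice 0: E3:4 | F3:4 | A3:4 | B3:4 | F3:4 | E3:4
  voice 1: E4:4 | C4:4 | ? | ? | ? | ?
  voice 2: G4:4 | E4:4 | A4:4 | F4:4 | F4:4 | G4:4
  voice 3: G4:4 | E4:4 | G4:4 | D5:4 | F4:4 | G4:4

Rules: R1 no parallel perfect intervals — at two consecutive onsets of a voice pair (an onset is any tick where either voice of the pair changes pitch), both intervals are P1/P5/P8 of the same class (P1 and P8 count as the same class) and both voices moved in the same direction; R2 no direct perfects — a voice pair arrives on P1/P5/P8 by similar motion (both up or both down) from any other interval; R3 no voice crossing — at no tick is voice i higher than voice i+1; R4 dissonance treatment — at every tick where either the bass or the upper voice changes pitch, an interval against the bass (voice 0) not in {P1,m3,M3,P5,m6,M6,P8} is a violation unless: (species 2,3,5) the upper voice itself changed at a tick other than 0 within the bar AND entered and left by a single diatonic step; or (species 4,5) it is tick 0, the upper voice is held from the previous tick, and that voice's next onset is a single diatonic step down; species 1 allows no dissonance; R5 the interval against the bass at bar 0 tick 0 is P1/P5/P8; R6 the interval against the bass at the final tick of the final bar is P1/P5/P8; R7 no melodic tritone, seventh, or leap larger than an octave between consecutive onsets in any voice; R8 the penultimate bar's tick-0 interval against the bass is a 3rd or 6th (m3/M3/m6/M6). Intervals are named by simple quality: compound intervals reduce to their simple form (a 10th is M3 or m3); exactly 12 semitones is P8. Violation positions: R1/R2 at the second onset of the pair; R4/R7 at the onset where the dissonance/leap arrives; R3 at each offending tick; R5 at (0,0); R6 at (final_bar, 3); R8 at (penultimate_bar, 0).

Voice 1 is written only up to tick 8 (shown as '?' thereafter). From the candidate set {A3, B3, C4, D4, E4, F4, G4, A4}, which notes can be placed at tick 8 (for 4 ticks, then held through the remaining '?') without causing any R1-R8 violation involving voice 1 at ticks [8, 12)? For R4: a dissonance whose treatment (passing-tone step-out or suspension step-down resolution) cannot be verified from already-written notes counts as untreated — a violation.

A3: legal
B3: violates R4
C4: legal
D4: violates R2,R4
E4: violates R1
F4: legal
G4: violates R2,R4
A4: violates R2

{A3, C4, F4}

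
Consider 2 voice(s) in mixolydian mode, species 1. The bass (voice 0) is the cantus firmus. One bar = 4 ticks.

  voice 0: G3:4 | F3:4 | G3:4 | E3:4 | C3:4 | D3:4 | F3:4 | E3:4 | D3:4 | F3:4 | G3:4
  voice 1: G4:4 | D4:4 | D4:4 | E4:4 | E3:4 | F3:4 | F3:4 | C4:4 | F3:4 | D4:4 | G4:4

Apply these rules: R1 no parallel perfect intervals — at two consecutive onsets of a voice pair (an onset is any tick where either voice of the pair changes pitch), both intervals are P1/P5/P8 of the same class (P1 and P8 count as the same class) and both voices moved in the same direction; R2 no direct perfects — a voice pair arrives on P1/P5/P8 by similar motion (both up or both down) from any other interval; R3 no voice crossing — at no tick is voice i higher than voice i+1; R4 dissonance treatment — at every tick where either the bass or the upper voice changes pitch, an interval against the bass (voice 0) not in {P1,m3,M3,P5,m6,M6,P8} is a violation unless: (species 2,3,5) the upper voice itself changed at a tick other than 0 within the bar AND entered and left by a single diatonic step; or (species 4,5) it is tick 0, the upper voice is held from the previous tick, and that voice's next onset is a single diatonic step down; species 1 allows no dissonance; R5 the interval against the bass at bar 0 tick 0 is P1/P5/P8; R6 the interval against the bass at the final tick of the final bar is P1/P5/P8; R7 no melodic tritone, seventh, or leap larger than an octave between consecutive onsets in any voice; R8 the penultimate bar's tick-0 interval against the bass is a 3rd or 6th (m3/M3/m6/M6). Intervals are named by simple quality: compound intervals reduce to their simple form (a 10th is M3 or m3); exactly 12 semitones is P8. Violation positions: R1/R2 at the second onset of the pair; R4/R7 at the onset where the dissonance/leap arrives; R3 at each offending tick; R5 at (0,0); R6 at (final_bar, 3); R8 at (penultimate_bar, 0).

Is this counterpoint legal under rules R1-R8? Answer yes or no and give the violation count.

bar 0: v0=G3 v1=G4 (P8)
bar 1: v0=F3 v1=D4 (M6)
bar 2: v0=G3 v1=D4 (P5)
bar 3: v0=E3 v1=E4 (P8)
bar 4: v0=C3 v1=E3 (M3)
bar 5: v0=D3 v1=F3 (m3)
bar 6: v0=F3 v1=F3 (P1)
bar 7: v0=E3 v1=C4 (m6)
bar 8: v0=D3 v1=F3 (m3)
bar 9: v0=F3 v1=D4 (M6)
bar 10: v0=G3 v1=G4 (P8)
  R2 @ bar10.0: F3/D4 M6 -> G3/G4 P8 similar

No (1 violations)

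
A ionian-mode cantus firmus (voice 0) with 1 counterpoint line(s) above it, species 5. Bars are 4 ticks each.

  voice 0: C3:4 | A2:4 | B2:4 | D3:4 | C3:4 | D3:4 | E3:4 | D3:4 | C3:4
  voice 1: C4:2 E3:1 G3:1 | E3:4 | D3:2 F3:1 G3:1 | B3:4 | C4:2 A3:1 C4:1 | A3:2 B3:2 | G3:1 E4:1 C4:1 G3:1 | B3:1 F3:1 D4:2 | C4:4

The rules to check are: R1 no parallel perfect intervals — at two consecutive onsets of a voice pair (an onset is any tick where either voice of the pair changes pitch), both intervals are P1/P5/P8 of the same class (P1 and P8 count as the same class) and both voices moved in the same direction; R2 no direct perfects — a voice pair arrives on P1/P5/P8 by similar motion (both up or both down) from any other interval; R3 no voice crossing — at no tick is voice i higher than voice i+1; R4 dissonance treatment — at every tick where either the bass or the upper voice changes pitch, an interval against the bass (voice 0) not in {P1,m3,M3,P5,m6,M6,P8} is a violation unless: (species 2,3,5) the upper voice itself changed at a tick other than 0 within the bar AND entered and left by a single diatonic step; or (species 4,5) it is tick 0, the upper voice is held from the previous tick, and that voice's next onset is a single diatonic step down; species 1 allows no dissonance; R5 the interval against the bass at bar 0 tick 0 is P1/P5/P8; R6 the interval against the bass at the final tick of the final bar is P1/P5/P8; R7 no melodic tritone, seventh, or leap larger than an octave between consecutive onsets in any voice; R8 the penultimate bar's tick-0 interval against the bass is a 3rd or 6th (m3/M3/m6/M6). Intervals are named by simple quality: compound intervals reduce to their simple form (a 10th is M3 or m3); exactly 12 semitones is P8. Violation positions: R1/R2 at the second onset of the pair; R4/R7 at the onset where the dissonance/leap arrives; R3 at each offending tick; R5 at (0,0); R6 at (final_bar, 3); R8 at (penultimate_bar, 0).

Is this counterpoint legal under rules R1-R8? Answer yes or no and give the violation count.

No (4 violations)

bar 0: v0=C3 v1=C4 (P8)
bar 1: v0=A2 v1=E3 (P5)
bar 2: v0=B2 v1=D3 (m3)
bar 3: v0=D3 v1=B3 (M6)
bar 4: v0=C3 v1=C4 (P8)
bar 5: v0=D3 v1=A3 (P5)
bar 6: v0=E3 v1=G3 (m3)
bar 7: v0=D3 v1=B3 (M6)
bar 8: v0=C3 v1=C4 (P8)
  R1 @ bar1.0: C3/G3 P5 -> A2/E3 P5 similar
  R4 @ bar2.2: B2/F3 TT untreated
  R7 @ bar7.1: B3->F3 leap 6st
  R1 @ bar8.0: D3/D4 P8 -> C3/C4 P8 similar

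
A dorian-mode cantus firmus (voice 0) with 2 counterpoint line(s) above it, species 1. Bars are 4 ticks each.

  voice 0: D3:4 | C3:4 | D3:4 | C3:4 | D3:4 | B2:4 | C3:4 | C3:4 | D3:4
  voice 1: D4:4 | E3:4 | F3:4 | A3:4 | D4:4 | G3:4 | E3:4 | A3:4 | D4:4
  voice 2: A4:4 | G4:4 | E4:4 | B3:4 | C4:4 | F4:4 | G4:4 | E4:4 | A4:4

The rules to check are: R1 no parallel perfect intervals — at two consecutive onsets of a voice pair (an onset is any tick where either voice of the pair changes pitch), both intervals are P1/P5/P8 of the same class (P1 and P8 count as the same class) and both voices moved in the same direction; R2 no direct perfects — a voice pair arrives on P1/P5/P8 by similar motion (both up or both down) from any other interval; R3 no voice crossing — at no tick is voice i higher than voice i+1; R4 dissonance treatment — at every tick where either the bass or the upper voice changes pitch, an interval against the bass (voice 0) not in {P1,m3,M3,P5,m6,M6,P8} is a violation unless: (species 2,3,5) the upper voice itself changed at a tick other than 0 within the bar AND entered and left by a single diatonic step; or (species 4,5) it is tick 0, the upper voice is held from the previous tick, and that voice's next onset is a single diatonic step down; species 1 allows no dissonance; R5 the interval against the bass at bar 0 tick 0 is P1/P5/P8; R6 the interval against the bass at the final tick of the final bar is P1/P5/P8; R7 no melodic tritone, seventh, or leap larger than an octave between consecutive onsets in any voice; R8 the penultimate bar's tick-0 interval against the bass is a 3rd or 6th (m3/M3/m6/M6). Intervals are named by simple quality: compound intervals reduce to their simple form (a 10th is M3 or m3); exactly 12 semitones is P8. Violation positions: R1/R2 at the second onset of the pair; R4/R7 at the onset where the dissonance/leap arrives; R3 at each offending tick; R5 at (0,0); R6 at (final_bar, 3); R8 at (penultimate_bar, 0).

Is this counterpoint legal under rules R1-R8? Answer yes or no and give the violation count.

bar 0: v0=D3 v1=D4 v2=A4 (P5)
bar 1: v0=C3 v1=E3 v2=G4 (P5)
bar 2: v0=D3 v1=F3 v2=E4 (M2)
bar 3: v0=C3 v1=A3 v2=B3 (M7)
bar 4: v0=D3 v1=D4 v2=C4 (m7)
bar 5: v0=B2 v1=G3 v2=F4 (TT)
bar 6: v0=C3 v1=E3 v2=G4 (P5)
bar 7: v0=C3 v1=A3 v2=E4 (M3)
bar 8: v0=D3 v1=D4 v2=A4 (P5)
  R1 @ bar1.0: D3/A4 P5 -> C3/G4 P5 similar
  R7 @ bar1.0: D4->E3 leap 10st
  R4 @ bar2.0: D3/E4 M2 untreated
  R4 @ bar3.0: C3/B3 M7 untreated
  R2 @ bar4.0: C3/A3 M6 -> D3/D4 P8 similar
  R3 @ bar4.0: D4 above C4
  R4 @ bar4.0: D3/C4 m7 untreated
  R3 @ bar4.1: D4 above C4
  R3 @ bar4.2: D4 above C4
  R3 @ bar4.3: D4 above C4
  R4 @ bar5.0: B2/F4 TT untreated
  R2 @ bar6.0: B2/F4 TT -> C3/G4 P5 similar
  R1 @ bar8.0: A3/E4 P5 -> D4/A4 P5 similar
  R2 @ bar8.0: C3/A3 M6 -> D3/D4 P8 similar
  R2 @ bar8.0: C3/E4 M3 -> D3/A4 P5 similar

No (15 violations)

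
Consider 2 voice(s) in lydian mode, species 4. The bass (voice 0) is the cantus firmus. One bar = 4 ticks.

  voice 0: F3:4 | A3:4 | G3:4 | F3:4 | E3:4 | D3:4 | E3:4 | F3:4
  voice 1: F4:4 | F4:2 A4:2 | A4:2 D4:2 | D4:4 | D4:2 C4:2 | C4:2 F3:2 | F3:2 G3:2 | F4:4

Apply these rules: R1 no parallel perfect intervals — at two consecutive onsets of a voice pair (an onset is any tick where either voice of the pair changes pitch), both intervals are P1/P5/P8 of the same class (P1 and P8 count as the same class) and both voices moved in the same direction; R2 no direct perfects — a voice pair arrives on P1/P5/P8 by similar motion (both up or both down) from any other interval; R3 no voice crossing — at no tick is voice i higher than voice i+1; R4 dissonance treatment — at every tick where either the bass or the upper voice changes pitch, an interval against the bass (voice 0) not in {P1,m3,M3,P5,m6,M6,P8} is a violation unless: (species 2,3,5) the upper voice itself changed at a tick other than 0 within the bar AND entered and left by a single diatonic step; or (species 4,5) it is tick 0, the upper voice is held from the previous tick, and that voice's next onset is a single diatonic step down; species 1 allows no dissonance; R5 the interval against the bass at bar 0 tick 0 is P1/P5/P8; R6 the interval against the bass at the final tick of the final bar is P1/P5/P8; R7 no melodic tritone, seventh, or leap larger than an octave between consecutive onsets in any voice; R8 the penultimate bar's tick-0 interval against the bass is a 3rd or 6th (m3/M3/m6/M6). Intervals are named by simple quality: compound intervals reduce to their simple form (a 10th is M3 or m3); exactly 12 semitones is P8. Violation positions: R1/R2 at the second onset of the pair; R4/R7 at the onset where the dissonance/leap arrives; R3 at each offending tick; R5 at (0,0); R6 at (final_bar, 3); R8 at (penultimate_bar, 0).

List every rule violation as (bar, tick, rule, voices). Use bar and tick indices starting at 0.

bar 0: v0=F3 v1=F4 downbeat P8
bar 1: v0=A3 v1=F4 downbeat m6
bar 2: v0=G3 v1=A4 downbeat M2
bar 3: v0=F3 v1=D4 downbeat M6
bar 4: v0=E3 v1=D4 downbeat m7
bar 5: v0=D3 v1=C4 downbeat m7
bar 6: v0=E3 v1=F3 downbeat m2
bar 7: v0=F3 v1=F4 downbeat P8
  -> R4 @ bar 2 tick 0 v(0, 1): G3/A4 M2 untreated
  -> R4 @ bar 5 tick 0 v(0, 1): D3/C4 m7 untreated
  -> R4 @ bar 6 tick 0 v(0, 1): E3/F3 m2 untreated
  -> R8 @ bar 6 tick 0 v(0, 1): penult m2 not 3rd/6th
  -> R2 @ bar 7 tick 0 v(0, 1): E3/G3 m3 -> F3/F4 P8 similar
  -> R7 @ bar 7 tick 0 v(1,): G3->F4 leap 10st

(2, 0, R4, (0, 1))
(5, 0, R4, (0, 1))
(6, 0, R4, (0, 1))
(6, 0, R8, (0, 1))
(7, 0, R2, (0, 1))
(7, 0, R7, (1,))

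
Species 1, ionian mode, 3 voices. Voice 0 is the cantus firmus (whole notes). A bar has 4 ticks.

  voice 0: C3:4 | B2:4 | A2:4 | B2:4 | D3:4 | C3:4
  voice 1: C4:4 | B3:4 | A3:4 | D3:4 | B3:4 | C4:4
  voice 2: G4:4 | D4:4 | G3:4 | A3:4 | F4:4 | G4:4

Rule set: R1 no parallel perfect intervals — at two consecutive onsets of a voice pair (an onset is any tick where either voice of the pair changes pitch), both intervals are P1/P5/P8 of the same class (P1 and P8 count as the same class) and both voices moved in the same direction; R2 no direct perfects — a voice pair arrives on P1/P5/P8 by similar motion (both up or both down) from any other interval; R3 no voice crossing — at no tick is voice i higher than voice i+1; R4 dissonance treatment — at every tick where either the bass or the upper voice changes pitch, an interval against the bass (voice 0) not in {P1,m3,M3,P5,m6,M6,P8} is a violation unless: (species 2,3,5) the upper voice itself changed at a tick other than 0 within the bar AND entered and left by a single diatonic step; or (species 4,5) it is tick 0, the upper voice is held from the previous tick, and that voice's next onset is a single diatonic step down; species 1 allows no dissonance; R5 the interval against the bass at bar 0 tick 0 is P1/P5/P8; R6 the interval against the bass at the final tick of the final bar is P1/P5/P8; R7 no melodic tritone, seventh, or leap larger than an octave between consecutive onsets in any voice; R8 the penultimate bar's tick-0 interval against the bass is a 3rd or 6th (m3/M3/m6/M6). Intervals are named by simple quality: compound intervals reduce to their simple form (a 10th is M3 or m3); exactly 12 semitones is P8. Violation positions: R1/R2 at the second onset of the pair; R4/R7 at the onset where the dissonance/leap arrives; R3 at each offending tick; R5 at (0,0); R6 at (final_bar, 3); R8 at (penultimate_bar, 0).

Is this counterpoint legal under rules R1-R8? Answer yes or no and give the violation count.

No (9 violations)

bar 0: v0=C3 v1=C4 v2=G4 (P5)
bar 1: v0=B2 v1=B3 v2=D4 (m3)
bar 2: v0=A2 v1=A3 v2=G3 (m7)
bar 3: v0=B2 v1=D3 v2=A3 (m7)
bar 4: v0=D3 v1=B3 v2=F4 (m3)
bar 5: v0=C3 v1=C4 v2=G4 (P5)
  R1 @ bar1.0: C3/C4 P8 -> B2/B3 P8 similar
  R1 @ bar2.0: B2/B3 P8 -> A2/A3 P8 similar
  R3 @ bar2.0: A3 above G3
  R4 @ bar2.0: A2/G3 m7 untreated
  R3 @ bar2.1: A3 above G3
  R3 @ bar2.2: A3 above G3
  R3 @ bar2.3: A3 above G3
  R4 @ bar3.0: B2/A3 m7 untreated
  R2 @ bar5.0: B3/F4 TT -> C4/G4 P5 similar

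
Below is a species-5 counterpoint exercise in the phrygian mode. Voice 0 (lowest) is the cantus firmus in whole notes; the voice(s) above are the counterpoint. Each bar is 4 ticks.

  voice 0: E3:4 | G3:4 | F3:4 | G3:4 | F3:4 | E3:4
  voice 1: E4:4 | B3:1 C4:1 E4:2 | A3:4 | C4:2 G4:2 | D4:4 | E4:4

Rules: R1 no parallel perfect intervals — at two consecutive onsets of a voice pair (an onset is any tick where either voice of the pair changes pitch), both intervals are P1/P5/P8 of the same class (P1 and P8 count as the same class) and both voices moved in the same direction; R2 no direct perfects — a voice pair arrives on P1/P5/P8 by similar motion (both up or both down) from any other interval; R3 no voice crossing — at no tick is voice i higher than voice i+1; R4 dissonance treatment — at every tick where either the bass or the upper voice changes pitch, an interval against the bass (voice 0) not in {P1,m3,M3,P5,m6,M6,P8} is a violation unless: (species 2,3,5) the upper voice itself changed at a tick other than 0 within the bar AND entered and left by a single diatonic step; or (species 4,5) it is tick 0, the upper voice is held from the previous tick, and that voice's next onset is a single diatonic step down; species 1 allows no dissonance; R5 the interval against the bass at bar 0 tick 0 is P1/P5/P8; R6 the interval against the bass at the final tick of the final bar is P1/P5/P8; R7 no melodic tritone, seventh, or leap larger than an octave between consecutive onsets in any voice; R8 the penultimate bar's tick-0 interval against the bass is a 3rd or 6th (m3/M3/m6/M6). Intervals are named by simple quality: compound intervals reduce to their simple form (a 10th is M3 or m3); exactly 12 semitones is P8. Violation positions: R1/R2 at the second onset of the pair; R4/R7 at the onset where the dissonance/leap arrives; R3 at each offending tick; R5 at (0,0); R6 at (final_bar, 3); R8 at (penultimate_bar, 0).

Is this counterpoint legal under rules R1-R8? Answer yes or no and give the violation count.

bar 0: v0=E3 v1=E4 (P8)
bar 1: v0=G3 v1=B3 (M3)
bar 2: v0=F3 v1=A3 (M3)
bar 3: v0=G3 v1=C4 (P4)
bar 4: v0=F3 v1=D4 (M6)
bar 5: v0=E3 v1=E4 (P8)
  R4 @ bar1.1: G3/C4 P4 untreated
  R4 @ bar3.0: G3/C4 P4 untreated

No (2 violations)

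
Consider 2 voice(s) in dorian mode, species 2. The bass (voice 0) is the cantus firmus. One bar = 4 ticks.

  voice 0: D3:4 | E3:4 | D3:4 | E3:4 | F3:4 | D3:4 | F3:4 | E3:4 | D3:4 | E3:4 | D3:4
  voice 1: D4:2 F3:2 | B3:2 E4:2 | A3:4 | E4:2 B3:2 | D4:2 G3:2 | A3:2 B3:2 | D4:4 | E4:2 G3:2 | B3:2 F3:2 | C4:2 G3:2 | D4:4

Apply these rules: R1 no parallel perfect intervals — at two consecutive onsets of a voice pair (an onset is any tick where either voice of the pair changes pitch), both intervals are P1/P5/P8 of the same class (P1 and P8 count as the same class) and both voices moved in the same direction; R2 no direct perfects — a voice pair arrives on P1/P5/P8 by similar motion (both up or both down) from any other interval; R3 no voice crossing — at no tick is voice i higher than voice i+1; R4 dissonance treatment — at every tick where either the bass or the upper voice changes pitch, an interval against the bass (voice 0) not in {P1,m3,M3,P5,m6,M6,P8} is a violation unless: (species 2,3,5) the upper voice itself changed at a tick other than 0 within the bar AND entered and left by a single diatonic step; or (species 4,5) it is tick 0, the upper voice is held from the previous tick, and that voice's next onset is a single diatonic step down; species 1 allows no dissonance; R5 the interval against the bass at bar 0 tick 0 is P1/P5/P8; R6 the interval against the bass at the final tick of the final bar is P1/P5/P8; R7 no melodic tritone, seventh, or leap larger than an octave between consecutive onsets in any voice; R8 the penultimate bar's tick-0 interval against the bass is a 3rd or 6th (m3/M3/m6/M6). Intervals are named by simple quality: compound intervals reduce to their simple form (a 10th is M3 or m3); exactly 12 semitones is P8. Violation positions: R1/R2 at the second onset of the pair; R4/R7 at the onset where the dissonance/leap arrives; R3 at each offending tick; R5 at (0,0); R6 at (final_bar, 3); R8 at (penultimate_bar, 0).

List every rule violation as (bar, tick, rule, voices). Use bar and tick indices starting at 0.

(1, 0, R2, (0, 1))
(1, 0, R7, (1,))
(2, 0, R2, (0, 1))
(3, 0, R2, (0, 1))
(4, 2, R4, (0, 1))
(8, 2, R7, (1,))

bar 0: v0=D3 v1=D4 downbeat P8
bar 1: v0=E3 v1=B3 downbeat P5
bar 2: v0=D3 v1=A3 downbeat P5
bar 3: v0=E3 v1=E4 downbeat P8
bar 4: v0=F3 v1=D4 downbeat M6
bar 5: v0=D3 v1=A3 downbeat P5
bar 6: v0=F3 v1=D4 downbeat M6
bar 7: v0=E3 v1=E4 downbeat P8
bar 8: v0=D3 v1=B3 downbeat M6
bar 9: v0=E3 v1=C4 downbeat m6
bar 10: v0=D3 v1=D4 downbeat P8
  -> R2 @ bar 1 tick 0 v(0, 1): D3/F3 m3 -> E3/B3 P5 similar
  -> R7 @ bar 1 tick 0 v(1,): F3->B3 leap 6st
  -> R2 @ bar 2 tick 0 v(0, 1): E3/E4 P8 -> D3/A3 P5 similar
  -> R2 @ bar 3 tick 0 v(0, 1): D3/A3 P5 -> E3/E4 P8 similar
  -> R4 @ bar 4 tick 2 v(0, 1): F3/G3 M2 untreated
  -> R7 @ bar 8 tick 2 v(1,): B3->F3 leap 6st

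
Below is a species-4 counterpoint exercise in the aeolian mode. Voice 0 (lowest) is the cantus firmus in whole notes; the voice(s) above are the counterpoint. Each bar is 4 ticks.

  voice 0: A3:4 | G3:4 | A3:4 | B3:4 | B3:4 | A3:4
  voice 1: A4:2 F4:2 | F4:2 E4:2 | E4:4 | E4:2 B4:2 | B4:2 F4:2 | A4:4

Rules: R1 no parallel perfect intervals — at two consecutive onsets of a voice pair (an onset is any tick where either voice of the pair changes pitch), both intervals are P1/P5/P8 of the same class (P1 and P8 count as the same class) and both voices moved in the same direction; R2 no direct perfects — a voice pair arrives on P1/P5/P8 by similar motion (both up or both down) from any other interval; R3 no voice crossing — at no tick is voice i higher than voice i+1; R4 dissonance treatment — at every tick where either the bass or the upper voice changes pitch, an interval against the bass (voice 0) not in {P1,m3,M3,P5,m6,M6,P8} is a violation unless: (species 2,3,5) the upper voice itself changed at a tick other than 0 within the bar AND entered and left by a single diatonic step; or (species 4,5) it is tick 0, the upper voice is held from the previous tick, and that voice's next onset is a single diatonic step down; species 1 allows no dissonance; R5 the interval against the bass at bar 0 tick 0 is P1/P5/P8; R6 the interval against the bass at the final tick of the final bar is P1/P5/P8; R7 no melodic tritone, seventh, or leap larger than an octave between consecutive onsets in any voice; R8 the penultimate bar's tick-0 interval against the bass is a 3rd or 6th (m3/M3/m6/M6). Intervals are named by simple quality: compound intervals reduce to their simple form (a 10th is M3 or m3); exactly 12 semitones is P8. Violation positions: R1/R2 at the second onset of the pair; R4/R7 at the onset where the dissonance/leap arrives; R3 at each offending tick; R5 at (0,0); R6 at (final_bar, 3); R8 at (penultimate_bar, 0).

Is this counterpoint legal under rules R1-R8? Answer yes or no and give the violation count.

bar 0: v0=A3 v1=A4 (P8)
bar 1: v0=G3 v1=F4 (m7)
bar 2: v0=A3 v1=E4 (P5)
bar 3: v0=B3 v1=E4 (P4)
bar 4: v0=B3 v1=B4 (P8)
bar 5: v0=A3 v1=A4 (P8)
  R4 @ bar3.0: B3/E4 P4 untreated
  R8 @ bar4.0: penult P8 not 3rd/6th
  R4 @ bar4.2: B3/F4 TT untreated
  R7 @ bar4.2: B4->F4 leap 6st

No (4 violations)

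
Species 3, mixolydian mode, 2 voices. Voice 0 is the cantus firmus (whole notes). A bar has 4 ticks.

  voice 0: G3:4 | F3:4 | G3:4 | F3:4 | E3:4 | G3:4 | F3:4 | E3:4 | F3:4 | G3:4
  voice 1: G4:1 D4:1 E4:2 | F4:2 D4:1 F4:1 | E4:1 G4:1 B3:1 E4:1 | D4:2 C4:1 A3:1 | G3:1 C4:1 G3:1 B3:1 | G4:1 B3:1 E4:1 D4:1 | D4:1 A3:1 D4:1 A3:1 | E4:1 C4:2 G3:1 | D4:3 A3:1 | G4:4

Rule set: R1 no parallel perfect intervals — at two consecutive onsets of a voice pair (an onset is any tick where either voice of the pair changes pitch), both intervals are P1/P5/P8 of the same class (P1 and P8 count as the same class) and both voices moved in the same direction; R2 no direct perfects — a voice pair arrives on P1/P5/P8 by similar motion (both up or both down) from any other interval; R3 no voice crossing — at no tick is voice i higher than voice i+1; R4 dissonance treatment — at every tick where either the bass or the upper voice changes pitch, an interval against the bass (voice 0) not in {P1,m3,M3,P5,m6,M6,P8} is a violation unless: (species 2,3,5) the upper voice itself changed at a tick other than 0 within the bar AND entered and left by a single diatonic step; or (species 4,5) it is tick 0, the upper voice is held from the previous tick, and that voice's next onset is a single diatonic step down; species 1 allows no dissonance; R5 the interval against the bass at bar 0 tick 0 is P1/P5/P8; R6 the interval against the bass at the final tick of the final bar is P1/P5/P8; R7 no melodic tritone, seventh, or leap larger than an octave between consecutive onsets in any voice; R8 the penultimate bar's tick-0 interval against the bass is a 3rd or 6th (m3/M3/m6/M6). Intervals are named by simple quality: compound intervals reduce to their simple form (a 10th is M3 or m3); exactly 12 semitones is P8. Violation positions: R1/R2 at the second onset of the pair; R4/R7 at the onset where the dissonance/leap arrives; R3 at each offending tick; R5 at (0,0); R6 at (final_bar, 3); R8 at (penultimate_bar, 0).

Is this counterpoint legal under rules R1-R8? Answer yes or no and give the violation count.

bar 0: v0=G3 v1=G4 (P8)
bar 1: v0=F3 v1=F4 (P8)
bar 2: v0=G3 v1=E4 (M6)
bar 3: v0=F3 v1=D4 (M6)
bar 4: v0=E3 v1=G3 (m3)
bar 5: v0=G3 v1=G4 (P8)
bar 6: v0=F3 v1=D4 (M6)
bar 7: v0=E3 v1=E4 (P8)
bar 8: v0=F3 v1=D4 (M6)
bar 9: v0=G3 v1=G4 (P8)
  R2 @ bar5.0: E3/B3 P5 -> G3/G4 P8 similar
  R2 @ bar9.0: F3/A3 M3 -> G3/G4 P8 similar
  R7 @ bar9.0: A3->G4 leap 10st

No (3 violations)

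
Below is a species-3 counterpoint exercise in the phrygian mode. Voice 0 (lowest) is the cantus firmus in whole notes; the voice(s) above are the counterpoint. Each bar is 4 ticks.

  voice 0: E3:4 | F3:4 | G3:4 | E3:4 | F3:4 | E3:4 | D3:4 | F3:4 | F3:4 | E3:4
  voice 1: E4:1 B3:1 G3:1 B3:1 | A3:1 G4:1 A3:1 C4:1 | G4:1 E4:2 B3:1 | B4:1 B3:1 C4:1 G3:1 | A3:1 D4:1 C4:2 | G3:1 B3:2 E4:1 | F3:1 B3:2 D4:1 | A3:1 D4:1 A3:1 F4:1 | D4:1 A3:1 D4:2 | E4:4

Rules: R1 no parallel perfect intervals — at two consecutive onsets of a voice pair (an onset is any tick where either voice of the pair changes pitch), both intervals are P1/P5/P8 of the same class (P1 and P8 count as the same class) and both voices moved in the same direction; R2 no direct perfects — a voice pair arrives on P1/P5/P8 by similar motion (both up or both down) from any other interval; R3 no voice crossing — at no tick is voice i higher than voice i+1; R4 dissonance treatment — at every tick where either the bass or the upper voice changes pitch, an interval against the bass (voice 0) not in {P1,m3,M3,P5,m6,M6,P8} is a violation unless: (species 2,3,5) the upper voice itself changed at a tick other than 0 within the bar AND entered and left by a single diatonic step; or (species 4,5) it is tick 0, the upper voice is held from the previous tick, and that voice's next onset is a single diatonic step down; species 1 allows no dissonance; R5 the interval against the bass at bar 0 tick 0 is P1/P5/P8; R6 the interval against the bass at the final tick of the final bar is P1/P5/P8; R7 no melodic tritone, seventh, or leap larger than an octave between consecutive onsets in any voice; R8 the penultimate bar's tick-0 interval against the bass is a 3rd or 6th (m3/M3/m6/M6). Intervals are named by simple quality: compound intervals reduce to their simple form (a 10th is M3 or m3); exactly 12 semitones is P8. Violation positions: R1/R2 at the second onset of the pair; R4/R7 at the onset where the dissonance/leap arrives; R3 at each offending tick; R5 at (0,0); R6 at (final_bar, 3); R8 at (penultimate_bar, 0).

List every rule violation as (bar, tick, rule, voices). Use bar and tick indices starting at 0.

(1, 1, R4, (0, 1))
(1, 1, R7, (1,))
(1, 2, R7, (1,))
(2, 0, R2, (0, 1))
(6, 0, R7, (1,))
(6, 1, R7, (1,))

bar 0: v0=E3 v1=E4 downbeat P8
bar 1: v0=F3 v1=A3 downbeat M3
bar 2: v0=G3 v1=G4 downbeat P8
bar 3: v0=E3 v1=B4 downbeat P5
bar 4: v0=F3 v1=A3 downbeat M3
bar 5: v0=E3 v1=G3 downbeat m3
bar 6: v0=D3 v1=F3 downbeat m3
bar 7: v0=F3 v1=A3 downbeat M3
bar 8: v0=F3 v1=D4 downbeat M6
bar 9: v0=E3 v1=E4 downbeat P8
  -> R4 @ bar 1 tick 1 v(0, 1): F3/G4 M2 untreated
  -> R7 @ bar 1 tick 1 v(1,): A3->G4 leap 10st
  -> R7 @ bar 1 tick 2 v(1,): G4->A3 leap 10st
  -> R2 @ bar 2 tick 0 v(0, 1): F3/C4 P5 -> G3/G4 P8 similar
  -> R7 @ bar 6 tick 0 v(1,): E4->F3 leap 11st
  -> R7 @ bar 6 tick 1 v(1,): F3->B3 leap 6st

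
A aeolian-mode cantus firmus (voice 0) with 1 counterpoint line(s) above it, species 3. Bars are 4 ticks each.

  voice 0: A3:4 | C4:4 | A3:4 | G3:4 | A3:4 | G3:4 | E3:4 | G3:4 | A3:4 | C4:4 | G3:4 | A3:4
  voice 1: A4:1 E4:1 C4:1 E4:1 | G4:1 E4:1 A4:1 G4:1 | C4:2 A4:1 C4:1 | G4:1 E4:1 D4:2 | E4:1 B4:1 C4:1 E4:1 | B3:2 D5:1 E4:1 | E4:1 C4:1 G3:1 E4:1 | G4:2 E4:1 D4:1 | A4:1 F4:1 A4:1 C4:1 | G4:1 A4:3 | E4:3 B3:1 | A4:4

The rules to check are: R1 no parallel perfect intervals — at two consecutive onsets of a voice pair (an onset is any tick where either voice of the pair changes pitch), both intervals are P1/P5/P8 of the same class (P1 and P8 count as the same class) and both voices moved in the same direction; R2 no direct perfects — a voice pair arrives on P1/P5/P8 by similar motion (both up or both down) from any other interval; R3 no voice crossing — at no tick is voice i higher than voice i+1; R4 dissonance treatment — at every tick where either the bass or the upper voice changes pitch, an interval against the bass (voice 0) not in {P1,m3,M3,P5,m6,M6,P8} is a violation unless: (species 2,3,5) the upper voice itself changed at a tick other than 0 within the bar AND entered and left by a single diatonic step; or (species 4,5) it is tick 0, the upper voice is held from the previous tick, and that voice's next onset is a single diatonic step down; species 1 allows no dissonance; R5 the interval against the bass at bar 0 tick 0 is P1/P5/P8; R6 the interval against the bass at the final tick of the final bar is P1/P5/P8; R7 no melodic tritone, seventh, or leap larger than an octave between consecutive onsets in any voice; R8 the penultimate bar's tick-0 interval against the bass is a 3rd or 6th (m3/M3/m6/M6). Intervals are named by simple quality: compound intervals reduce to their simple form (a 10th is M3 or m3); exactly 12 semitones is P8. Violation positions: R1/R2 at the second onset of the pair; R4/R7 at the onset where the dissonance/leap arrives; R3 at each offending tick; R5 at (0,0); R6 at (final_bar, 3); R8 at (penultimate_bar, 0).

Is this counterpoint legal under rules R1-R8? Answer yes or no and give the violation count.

bar 0: v0=A3 v1=A4 (P8)
bar 1: v0=C4 v1=G4 (P5)
bar 2: v0=A3 v1=C4 (m3)
bar 3: v0=G3 v1=G4 (P8)
bar 4: v0=A3 v1=E4 (P5)
bar 5: v0=G3 v1=B3 (M3)
bar 6: v0=E3 v1=E4 (P8)
bar 7: v0=G3 v1=G4 (P8)
bar 8: v0=A3 v1=A4 (P8)
bar 9: v0=C4 v1=G4 (P5)
bar 10: v0=G3 v1=E4 (M6)
bar 11: v0=A3 v1=A4 (P8)
  R1 @ bar1.0: A3/E4 P5 -> C4/G4 P5 similar
  R1 @ bar4.0: G3/D4 P5 -> A3/E4 P5 similar
  R4 @ bar4.1: A3/B4 M2 untreated
  R7 @ bar4.2: B4->C4 leap 11st
  R7 @ bar5.2: B3->D5 leap 15st
  R7 @ bar5.3: D5->E4 leap 10st
  R1 @ bar7.0: E3/E4 P8 -> G3/G4 P8 similar
  R2 @ bar8.0: G3/D4 P5 -> A3/A4 P8 similar
  R2 @ bar9.0: A3/C4 m3 -> C4/G4 P5 similar
  R2 @ bar11.0: G3/B3 M3 -> A3/A4 P8 similar
  R7 @ bar11.0: B3->A4 leap 10st

No (11 violations)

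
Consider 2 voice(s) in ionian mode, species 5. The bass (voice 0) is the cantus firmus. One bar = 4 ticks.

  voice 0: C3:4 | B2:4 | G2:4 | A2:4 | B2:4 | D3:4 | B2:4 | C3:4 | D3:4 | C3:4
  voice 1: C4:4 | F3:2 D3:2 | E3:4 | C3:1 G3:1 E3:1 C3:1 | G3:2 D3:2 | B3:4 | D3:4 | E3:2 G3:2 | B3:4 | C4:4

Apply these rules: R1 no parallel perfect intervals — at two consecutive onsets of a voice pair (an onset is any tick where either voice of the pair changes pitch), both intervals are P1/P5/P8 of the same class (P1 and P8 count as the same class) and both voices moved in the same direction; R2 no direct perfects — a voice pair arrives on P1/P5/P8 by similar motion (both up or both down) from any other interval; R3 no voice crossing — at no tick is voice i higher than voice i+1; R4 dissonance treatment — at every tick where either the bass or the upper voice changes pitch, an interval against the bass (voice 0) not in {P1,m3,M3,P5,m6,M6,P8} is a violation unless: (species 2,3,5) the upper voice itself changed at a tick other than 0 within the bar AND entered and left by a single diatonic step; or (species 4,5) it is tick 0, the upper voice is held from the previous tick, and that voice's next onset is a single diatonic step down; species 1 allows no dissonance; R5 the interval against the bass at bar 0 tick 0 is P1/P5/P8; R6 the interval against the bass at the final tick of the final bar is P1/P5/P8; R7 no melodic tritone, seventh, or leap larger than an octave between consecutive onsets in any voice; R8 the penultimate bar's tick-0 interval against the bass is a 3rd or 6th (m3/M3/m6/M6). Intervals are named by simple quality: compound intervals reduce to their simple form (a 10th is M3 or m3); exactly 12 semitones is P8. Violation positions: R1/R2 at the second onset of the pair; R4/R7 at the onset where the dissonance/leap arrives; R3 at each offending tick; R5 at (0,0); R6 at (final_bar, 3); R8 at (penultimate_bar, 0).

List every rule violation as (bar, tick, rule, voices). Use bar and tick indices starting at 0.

bar 0: v0=C3 v1=C4 downbeat P8
bar 1: v0=B2 v1=F3 downbeat TT
bar 2: v0=G2 v1=E3 downbeat M6
bar 3: v0=A2 v1=C3 downbeat m3
bar 4: v0=B2 v1=G3 downbeat m6
bar 5: v0=D3 v1=B3 downbeat M6
bar 6: v0=B2 v1=D3 downbeat m3
bar 7: v0=C3 v1=E3 downbeat M3
bar 8: v0=D3 v1=B3 downbeat M6
bar 9: v0=C3 v1=C4 downbeat P8
  -> R4 @ bar 1 tick 0 v(0, 1): B2/F3 TT untreated
  -> R4 @ bar 3 tick 1 v(0, 1): A2/G3 m7 untreated

(1, 0, R4, (0, 1))
(3, 1, R4, (0, 1))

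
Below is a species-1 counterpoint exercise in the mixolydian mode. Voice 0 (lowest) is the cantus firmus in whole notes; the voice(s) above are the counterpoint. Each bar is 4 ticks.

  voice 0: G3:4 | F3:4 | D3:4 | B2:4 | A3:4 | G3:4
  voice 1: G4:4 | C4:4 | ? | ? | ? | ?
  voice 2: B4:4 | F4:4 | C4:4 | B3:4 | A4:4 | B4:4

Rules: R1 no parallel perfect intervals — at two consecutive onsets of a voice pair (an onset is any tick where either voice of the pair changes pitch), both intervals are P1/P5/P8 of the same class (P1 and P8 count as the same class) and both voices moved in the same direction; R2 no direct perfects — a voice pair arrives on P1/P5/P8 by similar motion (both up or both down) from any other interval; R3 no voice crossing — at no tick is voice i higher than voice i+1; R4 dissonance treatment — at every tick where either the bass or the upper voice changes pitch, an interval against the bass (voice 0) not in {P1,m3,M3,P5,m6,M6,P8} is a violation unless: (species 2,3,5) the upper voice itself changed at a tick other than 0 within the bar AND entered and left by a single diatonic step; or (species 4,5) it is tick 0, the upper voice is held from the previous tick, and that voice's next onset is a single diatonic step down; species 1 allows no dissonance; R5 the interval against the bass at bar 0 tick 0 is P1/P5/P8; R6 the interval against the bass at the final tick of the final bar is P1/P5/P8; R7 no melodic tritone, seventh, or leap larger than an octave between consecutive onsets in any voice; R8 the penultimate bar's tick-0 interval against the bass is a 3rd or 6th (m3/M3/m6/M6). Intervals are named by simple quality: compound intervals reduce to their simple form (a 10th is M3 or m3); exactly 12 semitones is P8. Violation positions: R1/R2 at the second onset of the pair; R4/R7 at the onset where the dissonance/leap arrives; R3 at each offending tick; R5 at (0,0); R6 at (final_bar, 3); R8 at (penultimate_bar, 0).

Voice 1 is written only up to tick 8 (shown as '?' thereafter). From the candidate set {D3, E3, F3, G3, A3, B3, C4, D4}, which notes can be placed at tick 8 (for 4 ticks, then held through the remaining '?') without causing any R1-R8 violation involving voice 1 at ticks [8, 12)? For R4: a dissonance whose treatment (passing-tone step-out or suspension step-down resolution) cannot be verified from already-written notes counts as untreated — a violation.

D3: violates R2,R7
E3: violates R4
F3: violates R2
G3: violates R4
A3: violates R1
B3: legal
C4: violates R4
D4: violates R3

{B3}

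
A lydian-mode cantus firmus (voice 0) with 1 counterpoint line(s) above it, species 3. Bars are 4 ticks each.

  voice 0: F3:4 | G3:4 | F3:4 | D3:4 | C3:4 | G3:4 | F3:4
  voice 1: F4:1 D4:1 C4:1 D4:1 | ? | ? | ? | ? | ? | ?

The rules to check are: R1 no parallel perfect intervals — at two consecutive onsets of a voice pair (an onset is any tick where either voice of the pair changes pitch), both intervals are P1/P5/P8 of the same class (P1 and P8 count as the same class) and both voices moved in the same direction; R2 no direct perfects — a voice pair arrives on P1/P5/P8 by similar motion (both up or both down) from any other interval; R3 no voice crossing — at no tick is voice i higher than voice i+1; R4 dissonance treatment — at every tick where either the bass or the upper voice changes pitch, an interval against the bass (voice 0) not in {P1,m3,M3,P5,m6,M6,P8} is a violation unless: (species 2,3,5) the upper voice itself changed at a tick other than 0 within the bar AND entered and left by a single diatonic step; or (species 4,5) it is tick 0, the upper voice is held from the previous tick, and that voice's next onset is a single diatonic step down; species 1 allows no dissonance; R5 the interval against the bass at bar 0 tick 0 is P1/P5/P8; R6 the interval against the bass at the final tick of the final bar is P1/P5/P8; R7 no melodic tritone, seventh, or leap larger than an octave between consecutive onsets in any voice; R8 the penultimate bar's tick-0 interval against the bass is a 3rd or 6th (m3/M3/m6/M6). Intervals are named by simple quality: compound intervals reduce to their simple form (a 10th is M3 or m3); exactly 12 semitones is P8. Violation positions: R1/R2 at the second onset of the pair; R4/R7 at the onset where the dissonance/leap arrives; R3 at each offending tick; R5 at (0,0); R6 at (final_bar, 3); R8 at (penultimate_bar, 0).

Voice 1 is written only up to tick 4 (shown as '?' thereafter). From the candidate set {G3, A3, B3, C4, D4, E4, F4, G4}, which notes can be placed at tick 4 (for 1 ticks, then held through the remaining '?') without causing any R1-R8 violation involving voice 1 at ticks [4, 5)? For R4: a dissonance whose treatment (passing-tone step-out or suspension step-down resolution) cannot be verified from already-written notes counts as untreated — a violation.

G3: legal
A3: violates R4
B3: legal
C4: violates R4
D4: legal
E4: legal
F4: violates R4
G4: violates R2

{B3, D4, E4, G3}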